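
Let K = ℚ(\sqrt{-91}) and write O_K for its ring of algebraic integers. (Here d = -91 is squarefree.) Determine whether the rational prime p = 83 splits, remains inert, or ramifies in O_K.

p splits

d = -91 ≡ 1 (mod 4), so O_K = ℤ[(1+√-91)/2] and disc(K) = d = -91.
Since gcd(83, -91) = 1 the prime 83 does not ramify.
Euler's criterion: (-91)^41 mod 83 = 1. Thus (-91|83) = 1.
(-91/83) = 1, so 83 splits.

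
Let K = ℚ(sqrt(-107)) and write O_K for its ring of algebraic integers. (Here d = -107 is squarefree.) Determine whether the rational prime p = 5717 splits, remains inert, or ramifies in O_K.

-107 mod 4 = 1, hence disc K = -107 and O_K = ℤ[(1+√-107)/2].
Since gcd(5717, -107) = 1 the prime 5717 does not ramify.
Compute (-107/5717) via Euler: 5610^((5717-1)/2) mod 5717 = 5716, so (-107/5717) = -1.
d is a non-residue mod p, hence 5717 remains inert in O_K.

p is inert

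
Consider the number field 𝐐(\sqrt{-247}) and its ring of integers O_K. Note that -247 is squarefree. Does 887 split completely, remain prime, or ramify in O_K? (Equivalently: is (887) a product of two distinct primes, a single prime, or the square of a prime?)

Since -247 ≡ 1 mod 4, the ring of integers is ℤ[(1+√-247)/2] with discriminant -247.
Since gcd(887, -247) = 1 the prime 887 does not ramify.
(-247/887) = 640^443 mod 887 = 886, giving Legendre symbol -1.
(-247/887) = -1, so 887 is inert.

inert — (887) stays prime in O_K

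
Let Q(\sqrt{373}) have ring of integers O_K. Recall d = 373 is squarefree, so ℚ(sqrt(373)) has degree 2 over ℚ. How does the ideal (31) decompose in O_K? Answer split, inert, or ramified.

31 splits in O_K

Since 373 ≡ 1 mod 4, the ring of integers is ℤ[(1+√373)/2] with discriminant 373.
31 ∤ 373, so 31 is unramified.
Compute (373/31) via Euler: 1^((31-1)/2) mod 31 = 1, so (373/31) = 1.
(373/31) = 1, so 31 splits.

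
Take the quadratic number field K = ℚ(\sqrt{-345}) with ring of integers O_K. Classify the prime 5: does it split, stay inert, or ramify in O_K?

-345 mod 4 = 3, hence disc K = 4·(-345) = -1380 and O_K = ℤ[√-345].
disc(K) = -1380 = 5·(-276), so p = 5 is ramified.

ramified — (5) = 𝔭²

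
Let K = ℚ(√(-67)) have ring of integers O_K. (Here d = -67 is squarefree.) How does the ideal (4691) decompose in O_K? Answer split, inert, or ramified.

d = -67 ≡ 1 (mod 4), so O_K = ℤ[(1+√-67)/2] and disc(K) = d = -67.
disc(K) = -67 is not divisible by 4691; 4691 is unramified.
Compute (-67/4691) via Euler: 4624^((4691-1)/2) mod 4691 = 1, so (-67/4691) = 1.
(-67/4691) = 1, so 4691 splits.

splits completely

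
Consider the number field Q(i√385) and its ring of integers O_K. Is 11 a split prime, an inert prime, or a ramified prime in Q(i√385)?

-385 mod 4 = 3, hence disc K = 4·(-385) = -1540 and O_K = ℤ[√-385].
11 divides disc(K) = -1540, so 11 ramifies.

p ramifies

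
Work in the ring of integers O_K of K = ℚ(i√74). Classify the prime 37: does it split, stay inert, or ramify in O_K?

d = -74 ≡ 2 (mod 4), so O_K = ℤ[√-74] and disc(K) = 4d = -296.
disc(K) = -296 = 37·(-8), so p = 37 is ramified.

ramifies in O_K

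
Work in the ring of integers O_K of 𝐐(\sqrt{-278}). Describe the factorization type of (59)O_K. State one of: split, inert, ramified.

59 splits in O_K

d = -278 ≡ 2 (mod 4), so O_K = ℤ[√-278] and disc(K) = 4d = -1112.
disc(K) = -1112 is not divisible by 59; 59 is unramified.
(-278/59) = 17^29 mod 59 = 1, giving Legendre symbol 1.
(-278/59) = 1, so 59 splits.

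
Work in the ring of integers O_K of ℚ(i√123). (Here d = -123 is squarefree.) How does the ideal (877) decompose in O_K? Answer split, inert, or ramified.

Since -123 ≡ 1 mod 4, the ring of integers is ℤ[(1+√-123)/2] with discriminant -123.
877 ∤ -123, so 877 is unramified.
(-123/877) = 754^438 mod 877 = 1, giving Legendre symbol 1.
Legendre symbol 1 ⇒ 877 is split.

split — (877) = 𝔭₁𝔭₂ with 𝔭₁ ≠ 𝔭₂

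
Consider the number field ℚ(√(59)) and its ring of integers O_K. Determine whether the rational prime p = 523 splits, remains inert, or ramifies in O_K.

p is inert

59 mod 4 = 3, hence disc K = 4·59 = 236 and O_K = ℤ[√59].
disc(K) = 236 is not divisible by 523; 523 is unramified.
Legendre symbol by Euler's criterion: (59/523) ≡ 59^261 ≡ 522 (mod 523), i.e. (59/523) = -1.
(59/523) = -1, so 523 is inert.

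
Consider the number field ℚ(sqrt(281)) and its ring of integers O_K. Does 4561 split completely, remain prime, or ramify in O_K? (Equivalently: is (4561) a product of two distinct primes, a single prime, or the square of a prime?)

inert — (4561) stays prime in O_K

d = 281 ≡ 1 (mod 4), so O_K = ℤ[(1+√281)/2] and disc(K) = d = 281.
Since gcd(4561, 281) = 1 the prime 4561 does not ramify.
(281/4561) = 281^2280 mod 4561 = 4560, giving Legendre symbol -1.
Legendre symbol -1 ⇒ 4561 is inert.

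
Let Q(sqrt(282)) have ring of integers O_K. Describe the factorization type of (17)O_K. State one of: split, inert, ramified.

17 remains inert

Since 282 ≢ 1 mod 4, the ring of integers is ℤ[√282] with discriminant 4·282 = 1128.
17 ∤ 1128, so 17 is unramified.
Legendre symbol by Euler's criterion: (282/17) ≡ 282^8 ≡ 16 (mod 17), i.e. (282/17) = -1.
d is a non-residue mod p, hence 17 remains inert in O_K.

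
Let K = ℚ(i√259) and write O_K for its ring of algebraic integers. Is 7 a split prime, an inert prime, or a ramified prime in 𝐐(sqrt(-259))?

d = -259 ≡ 1 (mod 4), so O_K = ℤ[(1+√-259)/2] and disc(K) = d = -259.
Ramification test: 7 | -259. The prime 7 ramifies in K.

p ramifies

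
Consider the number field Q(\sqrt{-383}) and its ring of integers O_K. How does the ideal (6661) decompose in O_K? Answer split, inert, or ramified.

Since -383 ≡ 1 mod 4, the ring of integers is ℤ[(1+√-383)/2] with discriminant -383.
6661 ∤ -383, so 6661 is unramified.
Euler's criterion: (-383)^3330 mod 6661 = 1. Thus (-383|6661) = 1.
d is a quadratic residue mod p, hence 6661 splits in O_K.

split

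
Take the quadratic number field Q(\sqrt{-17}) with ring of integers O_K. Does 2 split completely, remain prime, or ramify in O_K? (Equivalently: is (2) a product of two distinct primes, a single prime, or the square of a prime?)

-17 mod 4 = 3, hence disc K = 4·(-17) = -68 and O_K = ℤ[√-17].
2 divides disc(K) = -68, so 2 ramifies.

2 is ramified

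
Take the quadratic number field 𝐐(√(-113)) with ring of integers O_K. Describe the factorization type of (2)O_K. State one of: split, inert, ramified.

d = -113 ≡ 3 (mod 4), so O_K = ℤ[√-113] and disc(K) = 4d = -452.
Ramification test: 2 | -452. The prime 2 ramifies in K.

p ramifies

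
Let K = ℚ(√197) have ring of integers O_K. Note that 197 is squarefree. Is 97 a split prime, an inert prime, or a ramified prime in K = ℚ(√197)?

p splits

d = 197 ≡ 1 (mod 4), so O_K = ℤ[(1+√197)/2] and disc(K) = d = 197.
disc(K) = 197 is not divisible by 97; 97 is unramified.
(197/97) = 3^48 mod 97 = 1, giving Legendre symbol 1.
d is a quadratic residue mod p, hence 97 splits in O_K.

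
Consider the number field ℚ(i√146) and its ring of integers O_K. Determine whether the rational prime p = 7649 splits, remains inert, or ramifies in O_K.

-146 mod 4 = 2, hence disc K = 4·(-146) = -584 and O_K = ℤ[√-146].
disc(K) = -584 is not divisible by 7649; 7649 is unramified.
Compute (-146/7649) via Euler: 7503^((7649-1)/2) mod 7649 = 1, so (-146/7649) = 1.
Legendre symbol 1 ⇒ 7649 is split.

split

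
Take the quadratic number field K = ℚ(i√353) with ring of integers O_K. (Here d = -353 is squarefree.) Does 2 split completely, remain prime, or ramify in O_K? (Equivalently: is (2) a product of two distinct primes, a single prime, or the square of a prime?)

-353 mod 4 = 3, hence disc K = 4·(-353) = -1412 and O_K = ℤ[√-353].
Ramification test: 2 | -1412. The prime 2 ramifies in K.

2 is ramified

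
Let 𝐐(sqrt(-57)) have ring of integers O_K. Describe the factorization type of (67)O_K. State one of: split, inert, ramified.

d = -57 ≡ 3 (mod 4), so O_K = ℤ[√-57] and disc(K) = 4d = -228.
67 ∤ -228, so 67 is unramified.
Compute (-57/67) via Euler: 10^((67-1)/2) mod 67 = 1, so (-57/67) = 1.
Legendre symbol 1 ⇒ 67 is split.

p splits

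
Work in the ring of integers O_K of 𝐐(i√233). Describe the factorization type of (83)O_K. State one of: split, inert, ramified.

split

Since -233 ≢ 1 mod 4, the ring of integers is ℤ[√-233] with discriminant 4·(-233) = -932.
83 ∤ -932, so 83 is unramified.
Compute (-233/83) via Euler: 16^((83-1)/2) mod 83 = 1, so (-233/83) = 1.
(-233/83) = 1, so 83 splits.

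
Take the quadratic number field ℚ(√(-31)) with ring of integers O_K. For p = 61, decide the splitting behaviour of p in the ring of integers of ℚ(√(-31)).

-31 mod 4 = 1, hence disc K = -31 and O_K = ℤ[(1+√-31)/2].
Since gcd(61, -31) = 1 the prime 61 does not ramify.
Legendre symbol by Euler's criterion: (-31/61) ≡ (-31)^30 ≡ 60 (mod 61), i.e. (-31/61) = -1.
Legendre symbol -1 ⇒ 61 is inert.

remains prime (inert)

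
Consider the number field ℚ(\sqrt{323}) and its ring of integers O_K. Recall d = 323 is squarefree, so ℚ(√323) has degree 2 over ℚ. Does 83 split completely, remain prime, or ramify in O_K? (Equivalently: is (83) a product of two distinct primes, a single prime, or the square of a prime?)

323 mod 4 = 3, hence disc K = 4·323 = 1292 and O_K = ℤ[√323].
disc(K) = 1292 is not divisible by 83; 83 is unramified.
(323/83) = 74^41 mod 83 = 82, giving Legendre symbol -1.
(323/83) = -1, so 83 is inert.

remains prime (inert)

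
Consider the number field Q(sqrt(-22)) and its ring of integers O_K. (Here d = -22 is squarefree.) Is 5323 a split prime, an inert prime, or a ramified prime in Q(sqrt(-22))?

Since -22 ≢ 1 mod 4, the ring of integers is ℤ[√-22] with discriminant 4·(-22) = -88.
Since gcd(5323, -88) = 1 the prime 5323 does not ramify.
Euler's criterion: (-22)^2661 mod 5323 = 1. Thus (-22|5323) = 1.
d is a quadratic residue mod p, hence 5323 splits in O_K.

split — (5323) = 𝔭₁𝔭₂ with 𝔭₁ ≠ 𝔭₂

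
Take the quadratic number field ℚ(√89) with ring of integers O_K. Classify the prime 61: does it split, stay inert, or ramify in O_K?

d = 89 ≡ 1 (mod 4), so O_K = ℤ[(1+√89)/2] and disc(K) = d = 89.
Since gcd(61, 89) = 1 the prime 61 does not ramify.
Euler's criterion: 89^30 mod 61 = 60. Thus (89|61) = -1.
Legendre symbol -1 ⇒ 61 is inert.

p is inert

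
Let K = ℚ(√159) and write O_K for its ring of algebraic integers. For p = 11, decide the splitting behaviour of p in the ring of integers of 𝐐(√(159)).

p splits

159 mod 4 = 3, hence disc K = 4·159 = 636 and O_K = ℤ[√159].
11 ∤ 636, so 11 is unramified.
Euler's criterion: 159^5 mod 11 = 1. Thus (159|11) = 1.
d is a quadratic residue mod p, hence 11 splits in O_K.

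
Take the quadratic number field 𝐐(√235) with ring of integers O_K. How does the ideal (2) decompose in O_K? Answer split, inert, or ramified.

ramified

Since 235 ≢ 1 mod 4, the ring of integers is ℤ[√235] with discriminant 4·235 = 940.
disc(K) = 940 = 2·470, so p = 2 is ramified.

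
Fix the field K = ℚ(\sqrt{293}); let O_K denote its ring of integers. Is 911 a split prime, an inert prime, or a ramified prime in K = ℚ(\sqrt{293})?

inert — (911) stays prime in O_K

293 mod 4 = 1, hence disc K = 293 and O_K = ℤ[(1+√293)/2].
911 ∤ 293, so 911 is unramified.
(293/911) = 293^455 mod 911 = 910, giving Legendre symbol -1.
d is a non-residue mod p, hence 911 remains inert in O_K.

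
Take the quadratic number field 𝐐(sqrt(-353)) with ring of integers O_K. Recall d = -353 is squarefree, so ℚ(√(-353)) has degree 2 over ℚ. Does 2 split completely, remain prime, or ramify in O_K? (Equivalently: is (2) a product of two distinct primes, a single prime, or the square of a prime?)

-353 mod 4 = 3, hence disc K = 4·(-353) = -1412 and O_K = ℤ[√-353].
2 divides disc(K) = -1412, so 2 ramifies.

ramifies in O_K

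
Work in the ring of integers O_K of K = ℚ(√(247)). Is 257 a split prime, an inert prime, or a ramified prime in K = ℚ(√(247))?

inert

d = 247 ≡ 3 (mod 4), so O_K = ℤ[√247] and disc(K) = 4d = 988.
257 ∤ 988, so 257 is unramified.
(247/257) = 247^128 mod 257 = 256, giving Legendre symbol -1.
(247/257) = -1, so 257 is inert.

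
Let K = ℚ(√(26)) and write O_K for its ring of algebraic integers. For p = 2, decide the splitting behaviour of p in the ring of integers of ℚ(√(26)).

ramified

26 mod 4 = 2, hence disc K = 4·26 = 104 and O_K = ℤ[√26].
disc(K) = 104 = 2·52, so p = 2 is ramified.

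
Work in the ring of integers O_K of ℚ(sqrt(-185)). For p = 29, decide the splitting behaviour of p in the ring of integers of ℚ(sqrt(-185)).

p is inert

d = -185 ≡ 3 (mod 4), so O_K = ℤ[√-185] and disc(K) = 4d = -740.
disc(K) = -740 is not divisible by 29; 29 is unramified.
Compute (-185/29) via Euler: 18^((29-1)/2) mod 29 = 28, so (-185/29) = -1.
d is a non-residue mod p, hence 29 remains inert in O_K.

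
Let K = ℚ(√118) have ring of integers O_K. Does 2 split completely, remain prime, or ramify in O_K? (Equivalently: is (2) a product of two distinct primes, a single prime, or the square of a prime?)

d = 118 ≡ 2 (mod 4), so O_K = ℤ[√118] and disc(K) = 4d = 472.
disc(K) = 472 = 2·236, so p = 2 is ramified.

ramified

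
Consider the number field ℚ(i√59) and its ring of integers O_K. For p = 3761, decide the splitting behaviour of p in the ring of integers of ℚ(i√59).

p is inert

-59 mod 4 = 1, hence disc K = -59 and O_K = ℤ[(1+√-59)/2].
disc(K) = -59 is not divisible by 3761; 3761 is unramified.
Euler's criterion: (-59)^1880 mod 3761 = 3760. Thus (-59|3761) = -1.
d is a non-residue mod p, hence 3761 remains inert in O_K.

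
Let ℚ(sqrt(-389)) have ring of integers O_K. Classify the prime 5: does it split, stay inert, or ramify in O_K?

p splits

d = -389 ≡ 3 (mod 4), so O_K = ℤ[√-389] and disc(K) = 4d = -1556.
disc(K) = -1556 is not divisible by 5; 5 is unramified.
Compute (-389/5) via Euler: 1^((5-1)/2) mod 5 = 1, so (-389/5) = 1.
Legendre symbol 1 ⇒ 5 is split.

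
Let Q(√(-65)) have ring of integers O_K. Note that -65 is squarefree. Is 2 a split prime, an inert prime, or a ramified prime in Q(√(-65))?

-65 mod 4 = 3, hence disc K = 4·(-65) = -260 and O_K = ℤ[√-65].
2 divides disc(K) = -260, so 2 ramifies.

ramified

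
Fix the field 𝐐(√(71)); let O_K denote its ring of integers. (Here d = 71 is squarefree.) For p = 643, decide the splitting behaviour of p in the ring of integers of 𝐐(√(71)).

71 mod 4 = 3, hence disc K = 4·71 = 284 and O_K = ℤ[√71].
Since gcd(643, 284) = 1 the prime 643 does not ramify.
Compute (71/643) via Euler: 71^((643-1)/2) mod 643 = 642, so (71/643) = -1.
Legendre symbol -1 ⇒ 643 is inert.

remains prime (inert)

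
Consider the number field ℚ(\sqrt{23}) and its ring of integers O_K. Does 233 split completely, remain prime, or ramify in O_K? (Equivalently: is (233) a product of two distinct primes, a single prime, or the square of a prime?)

split — (233) = 𝔭₁𝔭₂ with 𝔭₁ ≠ 𝔭₂

Since 23 ≢ 1 mod 4, the ring of integers is ℤ[√23] with discriminant 4·23 = 92.
233 ∤ 92, so 233 is unramified.
Compute (23/233) via Euler: 23^((233-1)/2) mod 233 = 1, so (23/233) = 1.
Legendre symbol 1 ⇒ 233 is split.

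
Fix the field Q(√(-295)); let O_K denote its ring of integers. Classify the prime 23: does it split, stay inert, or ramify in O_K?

split — (23) = 𝔭₁𝔭₂ with 𝔭₁ ≠ 𝔭₂

-295 mod 4 = 1, hence disc K = -295 and O_K = ℤ[(1+√-295)/2].
Since gcd(23, -295) = 1 the prime 23 does not ramify.
Legendre symbol by Euler's criterion: (-295/23) ≡ (-295)^11 ≡ 1 (mod 23), i.e. (-295/23) = 1.
Legendre symbol 1 ⇒ 23 is split.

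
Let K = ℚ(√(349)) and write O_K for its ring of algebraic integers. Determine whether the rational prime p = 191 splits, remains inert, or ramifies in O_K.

349 mod 4 = 1, hence disc K = 349 and O_K = ℤ[(1+√349)/2].
Since gcd(191, 349) = 1 the prime 191 does not ramify.
Compute (349/191) via Euler: 158^((191-1)/2) mod 191 = 1, so (349/191) = 1.
Legendre symbol 1 ⇒ 191 is split.

191 splits in O_K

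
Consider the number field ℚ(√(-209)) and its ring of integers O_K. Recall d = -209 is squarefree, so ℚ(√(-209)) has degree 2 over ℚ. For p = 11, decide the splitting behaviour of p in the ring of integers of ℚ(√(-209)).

-209 mod 4 = 3, hence disc K = 4·(-209) = -836 and O_K = ℤ[√-209].
Ramification test: 11 | -836. The prime 11 ramifies in K.

ramified — (11) = 𝔭²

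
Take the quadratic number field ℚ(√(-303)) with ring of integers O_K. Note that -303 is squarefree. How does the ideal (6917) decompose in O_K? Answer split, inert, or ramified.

-303 mod 4 = 1, hence disc K = -303 and O_K = ℤ[(1+√-303)/2].
disc(K) = -303 is not divisible by 6917; 6917 is unramified.
Compute (-303/6917) via Euler: 6614^((6917-1)/2) mod 6917 = 6916, so (-303/6917) = -1.
(-303/6917) = -1, so 6917 is inert.

6917 remains inert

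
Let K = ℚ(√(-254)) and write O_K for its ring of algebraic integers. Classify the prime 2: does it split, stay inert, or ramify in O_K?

d = -254 ≡ 2 (mod 4), so O_K = ℤ[√-254] and disc(K) = 4d = -1016.
disc(K) = -1016 = 2·(-508), so p = 2 is ramified.

ramifies in O_K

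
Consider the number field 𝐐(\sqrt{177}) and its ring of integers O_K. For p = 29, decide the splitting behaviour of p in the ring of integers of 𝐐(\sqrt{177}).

inert

177 mod 4 = 1, hence disc K = 177 and O_K = ℤ[(1+√177)/2].
Since gcd(29, 177) = 1 the prime 29 does not ramify.
Legendre symbol by Euler's criterion: (177/29) ≡ 177^14 ≡ 28 (mod 29), i.e. (177/29) = -1.
(177/29) = -1, so 29 is inert.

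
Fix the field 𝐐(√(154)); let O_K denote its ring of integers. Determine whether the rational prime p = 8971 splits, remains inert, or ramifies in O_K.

154 mod 4 = 2, hence disc K = 4·154 = 616 and O_K = ℤ[√154].
disc(K) = 616 is not divisible by 8971; 8971 is unramified.
(154/8971) = 154^4485 mod 8971 = 1, giving Legendre symbol 1.
(154/8971) = 1, so 8971 splits.

splits completely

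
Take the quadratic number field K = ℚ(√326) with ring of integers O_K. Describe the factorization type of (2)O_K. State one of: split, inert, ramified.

p ramifies

Since 326 ≢ 1 mod 4, the ring of integers is ℤ[√326] with discriminant 4·326 = 1304.
disc(K) = 1304 = 2·652, so p = 2 is ramified.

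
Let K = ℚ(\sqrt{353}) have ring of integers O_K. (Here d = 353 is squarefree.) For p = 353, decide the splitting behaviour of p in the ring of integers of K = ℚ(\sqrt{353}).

ramifies in O_K

353 mod 4 = 1, hence disc K = 353 and O_K = ℤ[(1+√353)/2].
Ramification test: 353 | 353. The prime 353 ramifies in K.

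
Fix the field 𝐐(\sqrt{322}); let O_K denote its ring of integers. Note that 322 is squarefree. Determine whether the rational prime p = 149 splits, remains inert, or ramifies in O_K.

split

Since 322 ≢ 1 mod 4, the ring of integers is ℤ[√322] with discriminant 4·322 = 1288.
disc(K) = 1288 is not divisible by 149; 149 is unramified.
Euler's criterion: 322^74 mod 149 = 1. Thus (322|149) = 1.
(322/149) = 1, so 149 splits.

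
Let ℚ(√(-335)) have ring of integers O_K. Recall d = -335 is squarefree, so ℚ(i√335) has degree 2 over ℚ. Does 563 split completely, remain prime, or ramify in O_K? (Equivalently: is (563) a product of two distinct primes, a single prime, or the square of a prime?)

split

d = -335 ≡ 1 (mod 4), so O_K = ℤ[(1+√-335)/2] and disc(K) = d = -335.
disc(K) = -335 is not divisible by 563; 563 is unramified.
Legendre symbol by Euler's criterion: (-335/563) ≡ (-335)^281 ≡ 1 (mod 563), i.e. (-335/563) = 1.
(-335/563) = 1, so 563 splits.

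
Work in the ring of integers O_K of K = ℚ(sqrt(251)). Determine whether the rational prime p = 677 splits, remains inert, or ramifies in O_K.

d = 251 ≡ 3 (mod 4), so O_K = ℤ[√251] and disc(K) = 4d = 1004.
disc(K) = 1004 is not divisible by 677; 677 is unramified.
Euler's criterion: 251^338 mod 677 = 1. Thus (251|677) = 1.
Legendre symbol 1 ⇒ 677 is split.

split — (677) = 𝔭₁𝔭₂ with 𝔭₁ ≠ 𝔭₂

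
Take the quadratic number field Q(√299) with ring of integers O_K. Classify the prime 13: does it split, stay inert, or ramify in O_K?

d = 299 ≡ 3 (mod 4), so O_K = ℤ[√299] and disc(K) = 4d = 1196.
Ramification test: 13 | 1196. The prime 13 ramifies in K.

ramified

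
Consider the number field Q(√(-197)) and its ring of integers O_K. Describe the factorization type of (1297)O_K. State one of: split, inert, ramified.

d = -197 ≡ 3 (mod 4), so O_K = ℤ[√-197] and disc(K) = 4d = -788.
Since gcd(1297, -788) = 1 the prime 1297 does not ramify.
Legendre symbol by Euler's criterion: (-197/1297) ≡ (-197)^648 ≡ 1296 (mod 1297), i.e. (-197/1297) = -1.
(-197/1297) = -1, so 1297 is inert.

1297 remains inert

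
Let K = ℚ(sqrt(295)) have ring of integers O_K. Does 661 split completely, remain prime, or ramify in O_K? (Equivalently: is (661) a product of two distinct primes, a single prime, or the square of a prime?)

splits completely

295 mod 4 = 3, hence disc K = 4·295 = 1180 and O_K = ℤ[√295].
661 ∤ 1180, so 661 is unramified.
Euler's criterion: 295^330 mod 661 = 1. Thus (295|661) = 1.
(295/661) = 1, so 661 splits.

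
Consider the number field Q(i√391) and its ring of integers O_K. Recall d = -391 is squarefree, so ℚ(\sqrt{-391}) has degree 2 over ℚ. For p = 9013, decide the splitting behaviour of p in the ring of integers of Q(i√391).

d = -391 ≡ 1 (mod 4), so O_K = ℤ[(1+√-391)/2] and disc(K) = d = -391.
9013 ∤ -391, so 9013 is unramified.
Compute (-391/9013) via Euler: 8622^((9013-1)/2) mod 9013 = 1, so (-391/9013) = 1.
(-391/9013) = 1, so 9013 splits.

splits completely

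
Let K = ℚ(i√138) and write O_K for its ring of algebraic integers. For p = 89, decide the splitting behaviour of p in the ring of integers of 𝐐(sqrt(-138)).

d = -138 ≡ 2 (mod 4), so O_K = ℤ[√-138] and disc(K) = 4d = -552.
disc(K) = -552 is not divisible by 89; 89 is unramified.
Compute (-138/89) via Euler: 40^((89-1)/2) mod 89 = 1, so (-138/89) = 1.
Legendre symbol 1 ⇒ 89 is split.

p splits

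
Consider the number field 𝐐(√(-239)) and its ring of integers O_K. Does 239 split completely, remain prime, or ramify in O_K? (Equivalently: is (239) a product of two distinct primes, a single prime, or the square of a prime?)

d = -239 ≡ 1 (mod 4), so O_K = ℤ[(1+√-239)/2] and disc(K) = d = -239.
disc(K) = -239 = 239·(-1), so p = 239 is ramified.

ramified — (239) = 𝔭²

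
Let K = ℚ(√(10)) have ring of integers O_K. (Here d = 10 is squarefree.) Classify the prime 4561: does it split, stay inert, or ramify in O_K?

split — (4561) = 𝔭₁𝔭₂ with 𝔭₁ ≠ 𝔭₂

Since 10 ≢ 1 mod 4, the ring of integers is ℤ[√10] with discriminant 4·10 = 40.
disc(K) = 40 is not divisible by 4561; 4561 is unramified.
Euler's criterion: 10^2280 mod 4561 = 1. Thus (10|4561) = 1.
Legendre symbol 1 ⇒ 4561 is split.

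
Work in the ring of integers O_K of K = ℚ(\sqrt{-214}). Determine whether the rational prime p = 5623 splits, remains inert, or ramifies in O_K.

inert — (5623) stays prime in O_K

-214 mod 4 = 2, hence disc K = 4·(-214) = -856 and O_K = ℤ[√-214].
disc(K) = -856 is not divisible by 5623; 5623 is unramified.
(-214/5623) = 5409^2811 mod 5623 = 5622, giving Legendre symbol -1.
Legendre symbol -1 ⇒ 5623 is inert.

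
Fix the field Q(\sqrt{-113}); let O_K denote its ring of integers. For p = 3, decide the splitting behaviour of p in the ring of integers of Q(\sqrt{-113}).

d = -113 ≡ 3 (mod 4), so O_K = ℤ[√-113] and disc(K) = 4d = -452.
Since gcd(3, -452) = 1 the prime 3 does not ramify.
Euler's criterion: (-113)^1 mod 3 = 1. Thus (-113|3) = 1.
(-113/3) = 1, so 3 splits.

split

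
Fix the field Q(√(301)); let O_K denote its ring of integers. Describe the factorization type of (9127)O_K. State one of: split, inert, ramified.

301 mod 4 = 1, hence disc K = 301 and O_K = ℤ[(1+√301)/2].
disc(K) = 301 is not divisible by 9127; 9127 is unramified.
Compute (301/9127) via Euler: 301^((9127-1)/2) mod 9127 = 9126, so (301/9127) = -1.
Legendre symbol -1 ⇒ 9127 is inert.

9127 remains inert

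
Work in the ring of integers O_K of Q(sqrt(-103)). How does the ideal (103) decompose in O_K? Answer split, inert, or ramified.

d = -103 ≡ 1 (mod 4), so O_K = ℤ[(1+√-103)/2] and disc(K) = d = -103.
103 divides disc(K) = -103, so 103 ramifies.

ramifies in O_K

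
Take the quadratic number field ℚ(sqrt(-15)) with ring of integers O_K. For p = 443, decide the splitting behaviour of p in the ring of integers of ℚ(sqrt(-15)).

Since -15 ≡ 1 mod 4, the ring of integers is ℤ[(1+√-15)/2] with discriminant -15.
disc(K) = -15 is not divisible by 443; 443 is unramified.
Euler's criterion: (-15)^221 mod 443 = 1. Thus (-15|443) = 1.
(-15/443) = 1, so 443 splits.

split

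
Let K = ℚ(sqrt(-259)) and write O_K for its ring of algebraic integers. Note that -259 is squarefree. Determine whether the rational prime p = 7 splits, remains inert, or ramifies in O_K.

ramifies in O_K

Since -259 ≡ 1 mod 4, the ring of integers is ℤ[(1+√-259)/2] with discriminant -259.
7 divides disc(K) = -259, so 7 ramifies.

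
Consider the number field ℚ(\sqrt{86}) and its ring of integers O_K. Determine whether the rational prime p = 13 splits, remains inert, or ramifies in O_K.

13 remains inert

d = 86 ≡ 2 (mod 4), so O_K = ℤ[√86] and disc(K) = 4d = 344.
Since gcd(13, 344) = 1 the prime 13 does not ramify.
(86/13) = 8^6 mod 13 = 12, giving Legendre symbol -1.
(86/13) = -1, so 13 is inert.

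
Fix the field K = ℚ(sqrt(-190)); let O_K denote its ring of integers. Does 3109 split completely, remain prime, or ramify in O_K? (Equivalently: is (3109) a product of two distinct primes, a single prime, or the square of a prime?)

p splits

d = -190 ≡ 2 (mod 4), so O_K = ℤ[√-190] and disc(K) = 4d = -760.
disc(K) = -760 is not divisible by 3109; 3109 is unramified.
(-190/3109) = 2919^1554 mod 3109 = 1, giving Legendre symbol 1.
Legendre symbol 1 ⇒ 3109 is split.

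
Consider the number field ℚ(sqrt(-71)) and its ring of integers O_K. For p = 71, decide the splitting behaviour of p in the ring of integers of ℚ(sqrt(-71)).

-71 mod 4 = 1, hence disc K = -71 and O_K = ℤ[(1+√-71)/2].
Ramification test: 71 | -71. The prime 71 ramifies in K.

p ramifies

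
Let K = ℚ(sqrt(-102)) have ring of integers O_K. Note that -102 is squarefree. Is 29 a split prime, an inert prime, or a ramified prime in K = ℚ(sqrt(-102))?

d = -102 ≡ 2 (mod 4), so O_K = ℤ[√-102] and disc(K) = 4d = -408.
Since gcd(29, -408) = 1 the prime 29 does not ramify.
Legendre symbol by Euler's criterion: (-102/29) ≡ (-102)^14 ≡ 28 (mod 29), i.e. (-102/29) = -1.
(-102/29) = -1, so 29 is inert.

remains prime (inert)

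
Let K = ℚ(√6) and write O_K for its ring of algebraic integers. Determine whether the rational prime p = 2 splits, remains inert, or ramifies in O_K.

ramifies in O_K

6 mod 4 = 2, hence disc K = 4·6 = 24 and O_K = ℤ[√6].
Ramification test: 2 | 24. The prime 2 ramifies in K.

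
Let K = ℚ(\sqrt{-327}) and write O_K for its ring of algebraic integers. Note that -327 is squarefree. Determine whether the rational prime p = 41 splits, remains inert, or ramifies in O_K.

Since -327 ≡ 1 mod 4, the ring of integers is ℤ[(1+√-327)/2] with discriminant -327.
41 ∤ -327, so 41 is unramified.
Euler's criterion: (-327)^20 mod 41 = 1. Thus (-327|41) = 1.
d is a quadratic residue mod p, hence 41 splits in O_K.

41 splits in O_K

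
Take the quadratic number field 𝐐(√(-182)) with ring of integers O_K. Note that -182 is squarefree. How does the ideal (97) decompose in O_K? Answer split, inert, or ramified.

97 splits in O_K

-182 mod 4 = 2, hence disc K = 4·(-182) = -728 and O_K = ℤ[√-182].
97 ∤ -728, so 97 is unramified.
Euler's criterion: (-182)^48 mod 97 = 1. Thus (-182|97) = 1.
(-182/97) = 1, so 97 splits.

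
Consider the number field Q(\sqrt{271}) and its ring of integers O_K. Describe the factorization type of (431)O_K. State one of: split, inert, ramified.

Since 271 ≢ 1 mod 4, the ring of integers is ℤ[√271] with discriminant 4·271 = 1084.
431 ∤ 1084, so 431 is unramified.
Euler's criterion: 271^215 mod 431 = 430. Thus (271|431) = -1.
(271/431) = -1, so 431 is inert.

p is inert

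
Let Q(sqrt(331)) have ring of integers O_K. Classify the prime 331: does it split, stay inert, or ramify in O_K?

p ramifies

Since 331 ≢ 1 mod 4, the ring of integers is ℤ[√331] with discriminant 4·331 = 1324.
disc(K) = 1324 = 331·4, so p = 331 is ramified.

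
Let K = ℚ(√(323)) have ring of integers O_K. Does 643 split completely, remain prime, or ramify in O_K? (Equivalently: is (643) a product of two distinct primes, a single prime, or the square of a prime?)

323 mod 4 = 3, hence disc K = 4·323 = 1292 and O_K = ℤ[√323].
disc(K) = 1292 is not divisible by 643; 643 is unramified.
Compute (323/643) via Euler: 323^((643-1)/2) mod 643 = 1, so (323/643) = 1.
(323/643) = 1, so 643 splits.

643 splits in O_K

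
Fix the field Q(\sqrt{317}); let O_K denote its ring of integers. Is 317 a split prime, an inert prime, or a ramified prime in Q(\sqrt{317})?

ramifies in O_K

317 mod 4 = 1, hence disc K = 317 and O_K = ℤ[(1+√317)/2].
Ramification test: 317 | 317. The prime 317 ramifies in K.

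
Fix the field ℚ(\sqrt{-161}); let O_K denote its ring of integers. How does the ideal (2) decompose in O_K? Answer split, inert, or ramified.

p ramifies

d = -161 ≡ 3 (mod 4), so O_K = ℤ[√-161] and disc(K) = 4d = -644.
2 divides disc(K) = -644, so 2 ramifies.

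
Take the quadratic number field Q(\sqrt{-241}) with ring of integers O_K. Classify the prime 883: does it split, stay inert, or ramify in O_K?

Since -241 ≢ 1 mod 4, the ring of integers is ℤ[√-241] with discriminant 4·(-241) = -964.
disc(K) = -964 is not divisible by 883; 883 is unramified.
Compute (-241/883) via Euler: 642^((883-1)/2) mod 883 = 882, so (-241/883) = -1.
Legendre symbol -1 ⇒ 883 is inert.

p is inert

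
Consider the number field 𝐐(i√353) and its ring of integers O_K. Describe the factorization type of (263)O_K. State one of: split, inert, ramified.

p splits

d = -353 ≡ 3 (mod 4), so O_K = ℤ[√-353] and disc(K) = 4d = -1412.
Since gcd(263, -1412) = 1 the prime 263 does not ramify.
Compute (-353/263) via Euler: 173^((263-1)/2) mod 263 = 1, so (-353/263) = 1.
d is a quadratic residue mod p, hence 263 splits in O_K.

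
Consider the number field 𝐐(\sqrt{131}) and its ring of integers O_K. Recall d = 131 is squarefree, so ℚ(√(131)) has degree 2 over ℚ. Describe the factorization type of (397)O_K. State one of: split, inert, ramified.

d = 131 ≡ 3 (mod 4), so O_K = ℤ[√131] and disc(K) = 4d = 524.
Since gcd(397, 524) = 1 the prime 397 does not ramify.
Euler's criterion: 131^198 mod 397 = 1. Thus (131|397) = 1.
Legendre symbol 1 ⇒ 397 is split.

p splits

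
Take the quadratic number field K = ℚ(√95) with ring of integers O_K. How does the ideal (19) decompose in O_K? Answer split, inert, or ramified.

p ramifies

d = 95 ≡ 3 (mod 4), so O_K = ℤ[√95] and disc(K) = 4d = 380.
19 divides disc(K) = 380, so 19 ramifies.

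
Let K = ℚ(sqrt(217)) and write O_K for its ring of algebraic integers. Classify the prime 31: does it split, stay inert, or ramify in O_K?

ramified

Since 217 ≡ 1 mod 4, the ring of integers is ℤ[(1+√217)/2] with discriminant 217.
31 divides disc(K) = 217, so 31 ramifies.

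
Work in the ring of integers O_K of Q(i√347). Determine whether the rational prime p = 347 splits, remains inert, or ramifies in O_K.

Since -347 ≡ 1 mod 4, the ring of integers is ℤ[(1+√-347)/2] with discriminant -347.
disc(K) = -347 = 347·(-1), so p = 347 is ramified.

ramifies in O_K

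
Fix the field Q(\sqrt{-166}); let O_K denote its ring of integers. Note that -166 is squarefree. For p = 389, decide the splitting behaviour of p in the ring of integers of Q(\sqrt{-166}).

split

-166 mod 4 = 2, hence disc K = 4·(-166) = -664 and O_K = ℤ[√-166].
disc(K) = -664 is not divisible by 389; 389 is unramified.
Euler's criterion: (-166)^194 mod 389 = 1. Thus (-166|389) = 1.
d is a quadratic residue mod p, hence 389 splits in O_K.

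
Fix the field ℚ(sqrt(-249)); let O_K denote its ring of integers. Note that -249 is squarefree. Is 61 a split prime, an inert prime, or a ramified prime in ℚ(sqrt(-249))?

61 splits in O_K

d = -249 ≡ 3 (mod 4), so O_K = ℤ[√-249] and disc(K) = 4d = -996.
61 ∤ -996, so 61 is unramified.
(-249/61) = 56^30 mod 61 = 1, giving Legendre symbol 1.
d is a quadratic residue mod p, hence 61 splits in O_K.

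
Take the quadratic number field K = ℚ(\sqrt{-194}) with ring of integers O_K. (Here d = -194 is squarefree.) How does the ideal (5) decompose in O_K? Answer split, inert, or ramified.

d = -194 ≡ 2 (mod 4), so O_K = ℤ[√-194] and disc(K) = 4d = -776.
disc(K) = -776 is not divisible by 5; 5 is unramified.
Legendre symbol by Euler's criterion: (-194/5) ≡ (-194)^2 ≡ 1 (mod 5), i.e. (-194/5) = 1.
(-194/5) = 1, so 5 splits.

split — (5) = 𝔭₁𝔭₂ with 𝔭₁ ≠ 𝔭₂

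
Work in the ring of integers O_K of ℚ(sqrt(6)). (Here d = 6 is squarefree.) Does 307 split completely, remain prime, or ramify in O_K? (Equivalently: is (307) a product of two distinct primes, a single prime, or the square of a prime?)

d = 6 ≡ 2 (mod 4), so O_K = ℤ[√6] and disc(K) = 4d = 24.
307 ∤ 24, so 307 is unramified.
Legendre symbol by Euler's criterion: (6/307) ≡ 6^153 ≡ 1 (mod 307), i.e. (6/307) = 1.
(6/307) = 1, so 307 splits.

split — (307) = 𝔭₁𝔭₂ with 𝔭₁ ≠ 𝔭₂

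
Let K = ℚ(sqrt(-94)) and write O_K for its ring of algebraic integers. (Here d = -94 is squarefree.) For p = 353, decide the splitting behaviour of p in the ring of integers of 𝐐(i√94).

d = -94 ≡ 2 (mod 4), so O_K = ℤ[√-94] and disc(K) = 4d = -376.
Since gcd(353, -376) = 1 the prime 353 does not ramify.
(-94/353) = 259^176 mod 353 = 1, giving Legendre symbol 1.
d is a quadratic residue mod p, hence 353 splits in O_K.

split — (353) = 𝔭₁𝔭₂ with 𝔭₁ ≠ 𝔭₂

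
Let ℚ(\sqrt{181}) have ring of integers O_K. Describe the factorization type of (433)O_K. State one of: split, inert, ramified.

Since 181 ≡ 1 mod 4, the ring of integers is ℤ[(1+√181)/2] with discriminant 181.
disc(K) = 181 is not divisible by 433; 433 is unramified.
Euler's criterion: 181^216 mod 433 = 432. Thus (181|433) = -1.
d is a non-residue mod p, hence 433 remains inert in O_K.

p is inert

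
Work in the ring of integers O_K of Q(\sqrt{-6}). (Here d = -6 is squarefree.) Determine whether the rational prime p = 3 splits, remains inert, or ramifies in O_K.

d = -6 ≡ 2 (mod 4), so O_K = ℤ[√-6] and disc(K) = 4d = -24.
Ramification test: 3 | -24. The prime 3 ramifies in K.

3 is ramified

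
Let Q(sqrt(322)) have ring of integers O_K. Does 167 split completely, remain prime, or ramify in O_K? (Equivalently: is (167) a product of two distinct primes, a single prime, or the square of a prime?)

d = 322 ≡ 2 (mod 4), so O_K = ℤ[√322] and disc(K) = 4d = 1288.
Since gcd(167, 1288) = 1 the prime 167 does not ramify.
Euler's criterion: 322^83 mod 167 = 166. Thus (322|167) = -1.
(322/167) = -1, so 167 is inert.

p is inert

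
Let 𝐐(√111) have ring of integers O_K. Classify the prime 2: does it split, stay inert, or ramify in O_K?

d = 111 ≡ 3 (mod 4), so O_K = ℤ[√111] and disc(K) = 4d = 444.
Ramification test: 2 | 444. The prime 2 ramifies in K.

ramified — (2) = 𝔭²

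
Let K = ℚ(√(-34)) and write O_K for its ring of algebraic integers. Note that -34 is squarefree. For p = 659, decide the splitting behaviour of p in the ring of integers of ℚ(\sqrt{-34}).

splits completely

d = -34 ≡ 2 (mod 4), so O_K = ℤ[√-34] and disc(K) = 4d = -136.
Since gcd(659, -136) = 1 the prime 659 does not ramify.
Legendre symbol by Euler's criterion: (-34/659) ≡ (-34)^329 ≡ 1 (mod 659), i.e. (-34/659) = 1.
(-34/659) = 1, so 659 splits.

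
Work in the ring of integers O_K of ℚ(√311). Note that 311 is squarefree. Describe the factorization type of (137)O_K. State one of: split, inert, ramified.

splits completely

311 mod 4 = 3, hence disc K = 4·311 = 1244 and O_K = ℤ[√311].
Since gcd(137, 1244) = 1 the prime 137 does not ramify.
Euler's criterion: 311^68 mod 137 = 1. Thus (311|137) = 1.
Legendre symbol 1 ⇒ 137 is split.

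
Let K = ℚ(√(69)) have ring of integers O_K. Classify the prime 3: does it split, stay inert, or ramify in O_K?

Since 69 ≡ 1 mod 4, the ring of integers is ℤ[(1+√69)/2] with discriminant 69.
Ramification test: 3 | 69. The prime 3 ramifies in K.

ramified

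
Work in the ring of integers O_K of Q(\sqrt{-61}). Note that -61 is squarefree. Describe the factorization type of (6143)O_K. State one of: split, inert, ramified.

split — (6143) = 𝔭₁𝔭₂ with 𝔭₁ ≠ 𝔭₂

Since -61 ≢ 1 mod 4, the ring of integers is ℤ[√-61] with discriminant 4·(-61) = -244.
disc(K) = -244 is not divisible by 6143; 6143 is unramified.
Compute (-61/6143) via Euler: 6082^((6143-1)/2) mod 6143 = 1, so (-61/6143) = 1.
d is a quadratic residue mod p, hence 6143 splits in O_K.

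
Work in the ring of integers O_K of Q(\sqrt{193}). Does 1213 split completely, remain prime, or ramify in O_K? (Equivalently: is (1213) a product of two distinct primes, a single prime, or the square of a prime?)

p splits

193 mod 4 = 1, hence disc K = 193 and O_K = ℤ[(1+√193)/2].
1213 ∤ 193, so 1213 is unramified.
Compute (193/1213) via Euler: 193^((1213-1)/2) mod 1213 = 1, so (193/1213) = 1.
Legendre symbol 1 ⇒ 1213 is split.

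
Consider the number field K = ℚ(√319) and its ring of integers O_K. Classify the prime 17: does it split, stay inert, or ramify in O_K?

splits completely

d = 319 ≡ 3 (mod 4), so O_K = ℤ[√319] and disc(K) = 4d = 1276.
Since gcd(17, 1276) = 1 the prime 17 does not ramify.
Euler's criterion: 319^8 mod 17 = 1. Thus (319|17) = 1.
d is a quadratic residue mod p, hence 17 splits in O_K.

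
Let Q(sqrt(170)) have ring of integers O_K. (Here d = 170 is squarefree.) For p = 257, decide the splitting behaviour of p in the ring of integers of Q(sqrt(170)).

Since 170 ≢ 1 mod 4, the ring of integers is ℤ[√170] with discriminant 4·170 = 680.
disc(K) = 680 is not divisible by 257; 257 is unramified.
(170/257) = 170^128 mod 257 = 256, giving Legendre symbol -1.
Legendre symbol -1 ⇒ 257 is inert.

257 remains inert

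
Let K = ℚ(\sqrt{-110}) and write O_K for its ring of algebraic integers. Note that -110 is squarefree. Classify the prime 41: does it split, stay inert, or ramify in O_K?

remains prime (inert)

-110 mod 4 = 2, hence disc K = 4·(-110) = -440 and O_K = ℤ[√-110].
disc(K) = -440 is not divisible by 41; 41 is unramified.
Compute (-110/41) via Euler: 13^((41-1)/2) mod 41 = 40, so (-110/41) = -1.
(-110/41) = -1, so 41 is inert.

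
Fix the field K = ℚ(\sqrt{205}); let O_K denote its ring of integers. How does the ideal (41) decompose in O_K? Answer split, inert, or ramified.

ramified — (41) = 𝔭²

Since 205 ≡ 1 mod 4, the ring of integers is ℤ[(1+√205)/2] with discriminant 205.
disc(K) = 205 = 41·5, so p = 41 is ramified.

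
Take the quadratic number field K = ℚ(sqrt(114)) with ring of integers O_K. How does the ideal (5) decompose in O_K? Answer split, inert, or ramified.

split

Since 114 ≢ 1 mod 4, the ring of integers is ℤ[√114] with discriminant 4·114 = 456.
disc(K) = 456 is not divisible by 5; 5 is unramified.
Euler's criterion: 114^2 mod 5 = 1. Thus (114|5) = 1.
Legendre symbol 1 ⇒ 5 is split.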